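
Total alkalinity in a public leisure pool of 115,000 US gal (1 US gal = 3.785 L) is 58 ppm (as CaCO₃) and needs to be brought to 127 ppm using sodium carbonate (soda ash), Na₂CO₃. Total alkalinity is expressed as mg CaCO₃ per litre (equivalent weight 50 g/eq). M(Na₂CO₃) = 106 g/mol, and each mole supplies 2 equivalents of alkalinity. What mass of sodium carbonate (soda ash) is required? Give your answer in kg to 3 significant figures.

Volume: 115,000 US gal × 3.785 L/gal = 435,275 L.
Alkalinity to add: (127 − 58) = 69 mg/L as CaCO₃ × 435,275 L = 30,030 g as CaCO₃.
Equivalents: 30,030 g ÷ 50 g/eq = 600.7 eq.
Each mole of Na₂CO₃ supplies 2 eq, so 600.7 / 2 = 300.3 mol.
Mass: 300.3 mol × 106 g/mol = 31,840 g.

31.8 kg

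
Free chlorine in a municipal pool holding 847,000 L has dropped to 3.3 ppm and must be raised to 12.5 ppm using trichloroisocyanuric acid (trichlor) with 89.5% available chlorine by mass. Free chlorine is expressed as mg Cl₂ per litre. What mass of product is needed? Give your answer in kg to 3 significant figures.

8.71 kg

Chlorine deficit: 12.5 − 3.3 = 9.2 ppm = 9.2 mg/L as Cl₂.
Cl₂ equivalent needed: 9.2 mg/L × 847,000 L = 7,792,000 mg = 7792 g.
Product at 89.5% available chlorine: 7792 / 0.895 = 8707 g.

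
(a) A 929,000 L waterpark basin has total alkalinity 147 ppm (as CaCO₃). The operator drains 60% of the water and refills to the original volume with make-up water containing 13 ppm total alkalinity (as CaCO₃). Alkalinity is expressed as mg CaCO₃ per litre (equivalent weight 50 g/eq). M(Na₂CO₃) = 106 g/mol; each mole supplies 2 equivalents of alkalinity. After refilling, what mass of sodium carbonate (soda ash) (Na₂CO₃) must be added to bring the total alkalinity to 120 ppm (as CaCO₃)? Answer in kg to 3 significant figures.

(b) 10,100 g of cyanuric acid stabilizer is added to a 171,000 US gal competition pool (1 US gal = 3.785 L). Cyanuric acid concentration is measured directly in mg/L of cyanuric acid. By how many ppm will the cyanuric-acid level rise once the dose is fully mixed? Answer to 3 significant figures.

(a) After draining 60% and refilling: 147 × 0.40 + 13 × 0.60 = 66.6 ppm.
(a) Deficit to target: 120 − 66.6 = 53.4 mg/L.
(a) As CaCO₃: 53.4 mg/L × 929,000 L = 49,610 g; ÷ 50 g/eq ÷ 2 = 496.1 mol Na₂CO₃.
(a) Mass: 496.1 × 106 = 52,590 g.

(b) Volume: 171,000 US gal × 3.785 L/gal = 647,235 L.
(b) Rise: 10,100 g / 647,235 L × 1000 = 15.6 mg/L.

(a) 52.6 kg; (b) 15.6 ppm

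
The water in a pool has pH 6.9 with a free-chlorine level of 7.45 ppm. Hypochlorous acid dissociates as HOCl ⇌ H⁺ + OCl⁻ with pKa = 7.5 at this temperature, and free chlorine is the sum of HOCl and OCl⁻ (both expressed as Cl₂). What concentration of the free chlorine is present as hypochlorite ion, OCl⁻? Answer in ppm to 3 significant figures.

1.50 ppm

[OCl⁻]/[HOCl] = 10^(pH − pKa) = 10^(6.9 − 7.5) = 10^-0.60 = 0.2512.
Fraction as HOCl = 1 / (1 + 0.2512) = 0.7992.
OCl⁻ = (1 − 0.7992) × 7.45 ppm = 1.496 ppm.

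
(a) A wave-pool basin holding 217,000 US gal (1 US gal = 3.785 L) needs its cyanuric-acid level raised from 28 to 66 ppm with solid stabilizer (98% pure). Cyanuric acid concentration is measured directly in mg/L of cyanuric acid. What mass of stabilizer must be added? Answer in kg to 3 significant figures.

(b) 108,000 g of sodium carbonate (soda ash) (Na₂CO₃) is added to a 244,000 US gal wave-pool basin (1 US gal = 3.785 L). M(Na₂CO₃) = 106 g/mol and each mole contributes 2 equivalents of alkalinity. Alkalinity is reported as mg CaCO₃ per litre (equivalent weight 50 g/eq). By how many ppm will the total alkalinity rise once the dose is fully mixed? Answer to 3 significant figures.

(a) Volume: 217,000 US gal × 3.785 L/gal = 821,345 L.
(a) CYA to add: (66 − 28) = 38 mg/L × 821,345 L = 31,210 g cyanuric acid.
(a) At 98% purity: 31,210 / 0.98 = 31,850 g product.

(b) Volume: 244,000 US gal × 3.785 L/gal = 923,540 L.
(b) Moles of Na₂CO₃: 108,000 g ÷ 106 g/mol = 1019 mol → 2038 eq of alkalinity.
(b) As CaCO₃: 2038 eq × 50 g/eq = 101,900 g.
(b) Rise: 101,900 g / 923,540 L × 1000 = 110.3 mg/L.

(a) 31.8 kg; (b) 110 ppm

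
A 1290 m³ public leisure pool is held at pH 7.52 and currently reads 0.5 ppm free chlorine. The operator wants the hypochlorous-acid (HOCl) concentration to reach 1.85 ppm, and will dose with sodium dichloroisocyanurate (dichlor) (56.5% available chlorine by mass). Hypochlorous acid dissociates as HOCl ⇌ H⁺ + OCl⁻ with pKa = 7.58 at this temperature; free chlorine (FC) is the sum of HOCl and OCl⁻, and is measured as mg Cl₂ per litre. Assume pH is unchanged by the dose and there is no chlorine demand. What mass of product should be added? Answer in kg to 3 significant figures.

6.76 kg

Volume: 1290 m³ = 1,290,000 L.
[OCl⁻]/[HOCl] = 10^(pH − pKa) = 10^(7.52 − 7.58) = 0.871; fraction as HOCl = 1/(1 + 0.871) = 0.5345.
Free chlorine required for 1.85 ppm HOCl: 1.85 / 0.5345 = 3.461 ppm.
FC to add: 3.461 − 0.5 = 2.961 mg/L as Cl₂.
Cl₂ equivalent: 2.961 mg/L × 1,290,000 L = 3820 g.
Product at 56.5% available Cl: 3820 / 0.565 = 6761 g.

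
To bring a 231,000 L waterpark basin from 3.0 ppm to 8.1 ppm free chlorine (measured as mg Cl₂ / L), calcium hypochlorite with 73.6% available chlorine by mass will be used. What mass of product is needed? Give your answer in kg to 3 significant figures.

1.60 kg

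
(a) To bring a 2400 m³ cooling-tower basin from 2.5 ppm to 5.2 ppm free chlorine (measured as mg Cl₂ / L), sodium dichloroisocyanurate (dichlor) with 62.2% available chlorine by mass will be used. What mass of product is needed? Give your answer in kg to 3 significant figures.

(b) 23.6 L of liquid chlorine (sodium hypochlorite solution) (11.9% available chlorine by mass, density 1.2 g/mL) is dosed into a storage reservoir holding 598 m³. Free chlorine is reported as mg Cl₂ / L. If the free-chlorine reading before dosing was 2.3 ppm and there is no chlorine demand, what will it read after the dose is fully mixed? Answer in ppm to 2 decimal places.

(a) 10.4 kg; (b) 7.94 ppm

(a) Volume: 2400 m³ = 2,400,000 L.
(a) Chlorine deficit: 5.2 − 2.5 = 2.7 ppm = 2.7 mg/L as Cl₂.
(a) Cl₂ equivalent needed: 2.7 mg/L × 2,400,000 L = 6,480,000 mg = 6480 g.
(a) Product at 62.2% available chlorine: 6480 / 0.622 = 10,420 g.

(b) Volume: 598 m³ = 598,000 L.
(b) Mass of solution: 23.6 L × 1000 mL/L × 1.2 g/mL = 28,320 g.
(b) Available chlorine delivered: 28,320 g × 0.119 = 3370 g as Cl₂.
(b) Concentration rise: 3370 g / 598,000 L = 5.636 mg/L = 5.64 ppm.
(b) Final FC: 2.3 + 5.64 = 7.94 ppm.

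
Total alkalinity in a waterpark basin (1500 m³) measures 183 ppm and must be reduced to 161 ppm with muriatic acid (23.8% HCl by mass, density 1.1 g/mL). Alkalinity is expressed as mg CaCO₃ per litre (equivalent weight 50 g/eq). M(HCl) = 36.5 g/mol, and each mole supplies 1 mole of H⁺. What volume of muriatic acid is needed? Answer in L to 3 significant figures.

Volume: 1500 m³ = 1,500,000 L.
Alkalinity to neutralize: (183 − 161) = 22 mg/L as CaCO₃ × 1,500,000 L = 33,000 g as CaCO₃.
Equivalents of H⁺ required: 33,000 ÷ 50 g/eq = 660 eq = 660 mol HCl.
Mass of HCl: 660 × 36.5 = 24,090 g.
Mass of 23.8% solution: 24,090 / 0.238 = 101,200 g.
Volume: 101,200 g ÷ 1.1 g/mL = 92,020 mL.

92.0 L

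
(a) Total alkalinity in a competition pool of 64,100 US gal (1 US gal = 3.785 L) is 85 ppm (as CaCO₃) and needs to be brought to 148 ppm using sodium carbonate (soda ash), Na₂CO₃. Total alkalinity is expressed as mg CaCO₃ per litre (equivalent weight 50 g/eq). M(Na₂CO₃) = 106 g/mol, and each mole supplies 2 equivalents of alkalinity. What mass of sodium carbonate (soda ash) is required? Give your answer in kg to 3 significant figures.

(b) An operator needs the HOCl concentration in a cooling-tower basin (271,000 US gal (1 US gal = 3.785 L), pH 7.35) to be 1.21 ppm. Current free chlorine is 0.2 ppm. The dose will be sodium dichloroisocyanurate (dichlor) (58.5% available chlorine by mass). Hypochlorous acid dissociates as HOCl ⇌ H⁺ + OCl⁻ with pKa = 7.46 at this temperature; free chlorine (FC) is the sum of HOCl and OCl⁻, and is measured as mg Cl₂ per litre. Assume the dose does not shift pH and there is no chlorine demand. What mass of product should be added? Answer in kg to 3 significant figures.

(a) 16.2 kg; (b) 3.42 kg

(a) Volume: 64,100 US gal × 3.785 L/gal = 242,618 L.
(a) Alkalinity to add: (148 − 85) = 63 mg/L as CaCO₃ × 242,618 L = 15,280 g as CaCO₃.
(a) Equivalents: 15,280 g ÷ 50 g/eq = 305.7 eq.
(a) Each mole of Na₂CO₃ supplies 2 eq, so 305.7 / 2 = 152.8 mol.
(a) Mass: 152.8 mol × 106 g/mol = 16,200 g.

(b) Volume: 271,000 US gal × 3.785 L/gal = 1,025,735 L.
(b) [OCl⁻]/[HOCl] = 10^(pH − pKa) = 10^(7.35 − 7.46) = 0.7762; fraction as HOCl = 1/(1 + 0.7762) = 0.563.
(b) Free chlorine required for 1.21 ppm HOCl: 1.21 / 0.563 = 2.149 ppm.
(b) FC to add: 2.149 − 0.2 = 1.949 mg/L as Cl₂.
(b) Cl₂ equivalent: 1.949 mg/L × 1,025,735 L = 1999 g.
(b) Product at 58.5% available Cl: 1999 / 0.585 = 3418 g.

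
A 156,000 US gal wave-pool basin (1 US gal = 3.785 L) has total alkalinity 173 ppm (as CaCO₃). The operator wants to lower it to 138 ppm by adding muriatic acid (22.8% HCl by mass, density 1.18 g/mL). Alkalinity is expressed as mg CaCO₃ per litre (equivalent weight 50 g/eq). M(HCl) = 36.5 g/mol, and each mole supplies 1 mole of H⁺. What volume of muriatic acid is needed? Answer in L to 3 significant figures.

56.1 L

Volume: 156,000 US gal × 3.785 L/gal = 590,460 L.
Alkalinity to neutralize: (173 − 138) = 35 mg/L as CaCO₃ × 590,460 L = 20,670 g as CaCO₃.
Equivalents of H⁺ required: 20,670 ÷ 50 g/eq = 413.3 eq = 413.3 mol HCl.
Mass of HCl: 413.3 × 36.5 = 15,090 g.
Mass of 22.8% solution: 15,090 / 0.228 = 66,170 g.
Volume: 66,170 g ÷ 1.18 g/mL = 56,070 mL.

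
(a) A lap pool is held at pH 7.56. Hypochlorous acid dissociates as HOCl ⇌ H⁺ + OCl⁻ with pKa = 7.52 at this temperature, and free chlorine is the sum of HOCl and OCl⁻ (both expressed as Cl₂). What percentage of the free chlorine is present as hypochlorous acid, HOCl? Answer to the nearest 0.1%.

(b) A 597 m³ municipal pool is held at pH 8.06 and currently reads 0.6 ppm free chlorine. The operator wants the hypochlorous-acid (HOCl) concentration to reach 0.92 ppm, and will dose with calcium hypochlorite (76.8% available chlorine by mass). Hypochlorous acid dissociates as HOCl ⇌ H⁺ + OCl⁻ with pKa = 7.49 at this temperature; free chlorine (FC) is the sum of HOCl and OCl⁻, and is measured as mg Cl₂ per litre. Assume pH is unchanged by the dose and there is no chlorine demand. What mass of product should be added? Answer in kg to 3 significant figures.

(a) [OCl⁻]/[HOCl] = 10^(pH − pKa) = 10^(7.56 − 7.52) = 10^0.04 = 1.096.
(a) Fraction as HOCl = 1 / (1 + 1.096) = 0.477.

(b) Volume: 597 m³ = 597,000 L.
(b) [OCl⁻]/[HOCl] = 10^(pH − pKa) = 10^(8.06 − 7.49) = 3.715; fraction as HOCl = 1/(1 + 3.715) = 0.2121.
(b) Free chlorine required for 0.92 ppm HOCl: 0.92 / 0.2121 = 4.338 ppm.
(b) FC to add: 4.338 − 0.6 = 3.738 mg/L as Cl₂.
(b) Cl₂ equivalent: 3.738 mg/L × 597,000 L = 2232 g.
(b) Product at 76.8% available Cl: 2232 / 0.768 = 2906 g.

(a) 47.7%; (b) 2.91 kg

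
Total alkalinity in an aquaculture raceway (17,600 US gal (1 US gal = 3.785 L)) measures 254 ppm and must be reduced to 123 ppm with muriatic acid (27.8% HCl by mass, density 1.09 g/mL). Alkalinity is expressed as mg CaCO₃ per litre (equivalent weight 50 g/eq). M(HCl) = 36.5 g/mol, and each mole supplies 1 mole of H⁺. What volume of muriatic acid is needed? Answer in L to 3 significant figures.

Volume: 17,600 US gal × 3.785 L/gal = 66,616 L.
Alkalinity to neutralize: (254 − 123) = 131 mg/L as CaCO₃ × 66,616 L = 8727 g as CaCO₃.
Equivalents of H⁺ required: 8727 ÷ 50 g/eq = 174.5 eq = 174.5 mol HCl.
Mass of HCl: 174.5 × 36.5 = 6370 g.
Mass of 27.8% solution: 6370 / 0.278 = 22,920 g.
Volume: 22,920 g ÷ 1.09 g/mL = 21,020 mL.

21.0 L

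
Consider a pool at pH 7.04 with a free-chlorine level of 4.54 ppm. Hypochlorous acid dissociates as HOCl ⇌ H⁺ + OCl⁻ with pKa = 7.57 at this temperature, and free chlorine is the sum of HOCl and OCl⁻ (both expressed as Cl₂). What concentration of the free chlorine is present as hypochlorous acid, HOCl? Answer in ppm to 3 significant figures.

3.51 ppm

[OCl⁻]/[HOCl] = 10^(pH − pKa) = 10^(7.04 − 7.57) = 10^-0.53 = 0.2951.
Fraction as HOCl = 1 / (1 + 0.2951) = 0.7721.
HOCl = 0.7721 × 4.54 ppm = 3.505 ppm.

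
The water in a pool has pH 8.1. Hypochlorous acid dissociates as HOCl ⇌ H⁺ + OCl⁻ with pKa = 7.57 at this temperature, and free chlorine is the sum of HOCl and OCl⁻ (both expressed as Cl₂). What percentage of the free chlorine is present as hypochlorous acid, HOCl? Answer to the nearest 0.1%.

22.8%

[OCl⁻]/[HOCl] = 10^(pH − pKa) = 10^(8.1 − 7.57) = 10^0.53 = 3.388.
Fraction as HOCl = 1 / (1 + 3.388) = 0.2279.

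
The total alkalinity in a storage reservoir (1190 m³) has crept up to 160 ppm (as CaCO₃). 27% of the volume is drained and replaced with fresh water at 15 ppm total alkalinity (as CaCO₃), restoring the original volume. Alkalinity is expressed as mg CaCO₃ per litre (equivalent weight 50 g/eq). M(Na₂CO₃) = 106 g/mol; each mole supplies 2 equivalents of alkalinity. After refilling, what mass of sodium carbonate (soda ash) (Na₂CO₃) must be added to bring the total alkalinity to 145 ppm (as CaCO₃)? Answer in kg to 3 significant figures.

30.5 kg

Volume: 1190 m³ = 1,190,000 L.
After draining 27% and refilling: 160 × 0.73 + 15 × 0.27 = 120.85 ppm.
Deficit to target: 145 − 120.85 = 24.15 mg/L.
As CaCO₃: 24.15 mg/L × 1,190,000 L = 28,740 g; ÷ 50 g/eq ÷ 2 = 287.4 mol Na₂CO₃.
Mass: 287.4 × 106 = 30,460 g.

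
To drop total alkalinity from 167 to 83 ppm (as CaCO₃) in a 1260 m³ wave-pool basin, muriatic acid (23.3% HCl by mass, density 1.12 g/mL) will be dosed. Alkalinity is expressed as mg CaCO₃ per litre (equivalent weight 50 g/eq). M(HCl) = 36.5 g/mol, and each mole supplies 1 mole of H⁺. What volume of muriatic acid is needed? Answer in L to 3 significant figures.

Volume: 1260 m³ = 1,260,000 L.
Alkalinity to neutralize: (167 − 83) = 84 mg/L as CaCO₃ × 1,260,000 L = 105,800 g as CaCO₃.
Equivalents of H⁺ required: 105,800 ÷ 50 g/eq = 2117 eq = 2117 mol HCl.
Mass of HCl: 2117 × 36.5 = 77,260 g.
Mass of 23.3% solution: 77,260 / 0.233 = 331,600 g.
Volume: 331,600 g ÷ 1.12 g/mL = 296,100 mL.

296 L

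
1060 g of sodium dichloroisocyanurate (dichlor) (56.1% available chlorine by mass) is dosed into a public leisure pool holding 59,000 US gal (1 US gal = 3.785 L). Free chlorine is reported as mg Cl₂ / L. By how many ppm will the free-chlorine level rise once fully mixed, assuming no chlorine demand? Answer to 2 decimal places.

Volume: 59,000 US gal × 3.785 L/gal = 223,315 L.
Available chlorine delivered: 1060 g × 0.561 = 594.7 g as Cl₂.
Concentration rise: 594.7 g / 223,315 L = 2.663 mg/L = 2.66 ppm.

2.66 ppm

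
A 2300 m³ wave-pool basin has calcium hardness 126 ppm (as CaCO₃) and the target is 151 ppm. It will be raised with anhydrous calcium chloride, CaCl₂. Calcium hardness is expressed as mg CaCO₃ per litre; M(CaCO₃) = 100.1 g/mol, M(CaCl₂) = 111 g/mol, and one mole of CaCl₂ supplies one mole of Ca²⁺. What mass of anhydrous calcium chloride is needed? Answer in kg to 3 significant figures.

63.8 kg

Volume: 2300 m³ = 2,300,000 L.
Hardness to add: (151 − 126) = 25 mg/L as CaCO₃ × 2,300,000 L = 57,500 g as CaCO₃.
Moles of Ca²⁺ (1 mol Ca²⁺ ≡ 1 mol CaCO₃): 57,500 / 100.1 g/mol = 574.4 mol.
Mass of CaCl₂: 574.4 × 111 = 63,760 g.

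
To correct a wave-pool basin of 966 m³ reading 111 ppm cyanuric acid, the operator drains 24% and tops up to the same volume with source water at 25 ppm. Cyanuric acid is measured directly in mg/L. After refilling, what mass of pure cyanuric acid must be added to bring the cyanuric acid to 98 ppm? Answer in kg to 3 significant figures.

Volume: 966 m³ = 966,000 L.
After draining 24% and refilling: 111 × 0.76 + 25 × 0.24 = 90.36 ppm.
Deficit to target: 98 − 90.36 = 7.64 mg/L.
Mass: 7.64 mg/L × 966,000 L = 7380 g cyanuric acid.

7.38 kg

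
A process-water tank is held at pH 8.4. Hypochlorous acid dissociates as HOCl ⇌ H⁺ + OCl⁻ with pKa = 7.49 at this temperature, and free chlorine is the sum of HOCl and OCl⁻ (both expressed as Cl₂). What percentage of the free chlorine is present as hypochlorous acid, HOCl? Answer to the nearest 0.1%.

[OCl⁻]/[HOCl] = 10^(pH − pKa) = 10^(8.4 − 7.49) = 10^0.91 = 8.128.
Fraction as HOCl = 1 / (1 + 8.128) = 0.1095.

11.0%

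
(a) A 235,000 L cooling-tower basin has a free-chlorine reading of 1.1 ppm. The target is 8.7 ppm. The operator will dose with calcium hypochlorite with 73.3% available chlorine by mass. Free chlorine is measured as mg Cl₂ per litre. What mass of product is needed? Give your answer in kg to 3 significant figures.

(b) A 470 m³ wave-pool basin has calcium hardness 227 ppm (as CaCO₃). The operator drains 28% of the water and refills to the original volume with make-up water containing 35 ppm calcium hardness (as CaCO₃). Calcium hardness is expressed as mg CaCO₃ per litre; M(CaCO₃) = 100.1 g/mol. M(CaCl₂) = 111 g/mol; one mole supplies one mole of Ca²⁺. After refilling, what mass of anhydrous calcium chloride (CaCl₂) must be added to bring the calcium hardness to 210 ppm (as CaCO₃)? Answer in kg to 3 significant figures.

(a) 2.44 kg; (b) 19.2 kg

(a) Chlorine deficit: 8.7 − 1.1 = 7.6 ppm = 7.6 mg/L as Cl₂.
(a) Cl₂ equivalent needed: 7.6 mg/L × 235,000 L = 1,786,000 mg = 1786 g.
(a) Product at 73.3% available chlorine: 1786 / 0.733 = 2437 g.

(b) Volume: 470 m³ = 470,000 L.
(b) After draining 28% and refilling: 227 × 0.72 + 35 × 0.28 = 173.24 ppm.
(b) Deficit to target: 210 − 173.24 = 36.76 mg/L.
(b) As CaCO₃: 36.76 mg/L × 470,000 L = 17,280 g; ÷ 100.1 = 172.6 mol Ca²⁺.
(b) Mass: 172.6 × 111 = 19,160 g.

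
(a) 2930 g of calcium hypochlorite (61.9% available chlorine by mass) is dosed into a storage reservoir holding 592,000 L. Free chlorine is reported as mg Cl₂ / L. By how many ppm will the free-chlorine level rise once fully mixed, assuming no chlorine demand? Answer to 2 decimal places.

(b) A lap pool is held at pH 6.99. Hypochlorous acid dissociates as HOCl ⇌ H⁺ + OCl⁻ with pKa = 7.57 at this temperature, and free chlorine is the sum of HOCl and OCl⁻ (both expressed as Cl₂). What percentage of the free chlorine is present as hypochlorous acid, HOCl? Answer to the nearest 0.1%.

(a) Available chlorine delivered: 2930 g × 0.619 = 1814 g as Cl₂.
(a) Concentration rise: 1814 g / 592,000 L = 3.064 mg/L = 3.06 ppm.

(b) [OCl⁻]/[HOCl] = 10^(pH − pKa) = 10^(6.99 − 7.57) = 10^-0.58 = 0.263.
(b) Fraction as HOCl = 1 / (1 + 0.263) = 0.7917.

(a) 3.06 ppm; (b) 79.2%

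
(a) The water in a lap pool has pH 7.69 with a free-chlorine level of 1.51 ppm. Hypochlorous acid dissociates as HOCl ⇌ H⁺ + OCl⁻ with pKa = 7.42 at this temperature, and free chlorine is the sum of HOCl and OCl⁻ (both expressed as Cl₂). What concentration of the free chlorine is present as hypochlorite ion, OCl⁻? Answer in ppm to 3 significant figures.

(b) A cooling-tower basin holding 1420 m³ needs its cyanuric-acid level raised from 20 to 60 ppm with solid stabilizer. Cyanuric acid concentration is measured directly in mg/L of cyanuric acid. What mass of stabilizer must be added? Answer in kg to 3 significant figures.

(a) [OCl⁻]/[HOCl] = 10^(pH − pKa) = 10^(7.69 − 7.42) = 10^0.27 = 1.862.
(a) Fraction as HOCl = 1 / (1 + 1.862) = 0.3494.
(a) OCl⁻ = (1 − 0.3494) × 1.51 ppm = 0.9824 ppm.

(b) Volume: 1420 m³ = 1,420,000 L.
(b) CYA to add: (60 − 20) = 40 mg/L × 1,420,000 L = 56,800 g cyanuric acid.

(a) 0.982 ppm; (b) 56.8 kg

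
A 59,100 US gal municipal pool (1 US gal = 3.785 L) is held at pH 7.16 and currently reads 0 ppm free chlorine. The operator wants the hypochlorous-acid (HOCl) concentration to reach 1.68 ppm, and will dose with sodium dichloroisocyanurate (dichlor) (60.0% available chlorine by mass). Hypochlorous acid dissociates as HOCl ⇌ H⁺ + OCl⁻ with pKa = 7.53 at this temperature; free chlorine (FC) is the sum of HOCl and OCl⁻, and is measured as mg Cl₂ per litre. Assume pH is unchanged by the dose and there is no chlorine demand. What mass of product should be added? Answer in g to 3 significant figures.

894 g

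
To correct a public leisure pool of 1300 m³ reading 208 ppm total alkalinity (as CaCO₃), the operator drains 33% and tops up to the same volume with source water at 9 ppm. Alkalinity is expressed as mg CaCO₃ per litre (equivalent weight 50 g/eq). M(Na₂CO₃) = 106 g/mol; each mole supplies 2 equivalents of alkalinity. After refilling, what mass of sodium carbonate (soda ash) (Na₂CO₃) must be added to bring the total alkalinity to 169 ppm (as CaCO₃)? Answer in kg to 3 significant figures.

Volume: 1300 m³ = 1,300,000 L.
After draining 33% and refilling: 208 × 0.67 + 9 × 0.33 = 142.33 ppm.
Deficit to target: 169 − 142.33 = 26.67 mg/L.
As CaCO₃: 26.67 mg/L × 1,300,000 L = 34,670 g; ÷ 50 g/eq ÷ 2 = 346.7 mol Na₂CO₃.
Mass: 346.7 × 106 = 36,750 g.

36.8 kg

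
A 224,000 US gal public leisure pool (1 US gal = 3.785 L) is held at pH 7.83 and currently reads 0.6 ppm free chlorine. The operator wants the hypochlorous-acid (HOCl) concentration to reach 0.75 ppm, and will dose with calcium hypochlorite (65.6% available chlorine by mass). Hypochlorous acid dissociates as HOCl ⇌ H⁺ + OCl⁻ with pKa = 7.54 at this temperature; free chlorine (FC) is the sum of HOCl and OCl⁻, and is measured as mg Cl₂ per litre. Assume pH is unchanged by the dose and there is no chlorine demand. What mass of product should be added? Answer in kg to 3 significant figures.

2.08 kg

Volume: 224,000 US gal × 3.785 L/gal = 847,840 L.
[OCl⁻]/[HOCl] = 10^(pH − pKa) = 10^(7.83 − 7.54) = 1.95; fraction as HOCl = 1/(1 + 1.95) = 0.339.
Free chlorine required for 0.75 ppm HOCl: 0.75 / 0.339 = 2.212 ppm.
FC to add: 2.212 − 0.6 = 1.612 mg/L as Cl₂.
Cl₂ equivalent: 1.612 mg/L × 847,840 L = 1367 g.
Product at 65.6% available Cl: 1367 / 0.656 = 2084 g.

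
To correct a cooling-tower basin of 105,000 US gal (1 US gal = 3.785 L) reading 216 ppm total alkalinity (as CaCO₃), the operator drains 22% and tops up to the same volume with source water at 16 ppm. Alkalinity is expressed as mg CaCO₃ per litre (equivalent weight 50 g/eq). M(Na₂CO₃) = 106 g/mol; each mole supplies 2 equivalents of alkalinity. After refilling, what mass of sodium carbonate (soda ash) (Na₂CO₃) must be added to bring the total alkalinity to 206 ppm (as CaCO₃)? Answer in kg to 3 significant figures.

14.3 kg

Volume: 105,000 US gal × 3.785 L/gal = 397,425 L.
After draining 22% and refilling: 216 × 0.78 + 16 × 0.22 = 172 ppm.
Deficit to target: 206 − 172 = 34 mg/L.
As CaCO₃: 34 mg/L × 397,425 L = 13,510 g; ÷ 50 g/eq ÷ 2 = 135.1 mol Na₂CO₃.
Mass: 135.1 × 106 = 14,320 g.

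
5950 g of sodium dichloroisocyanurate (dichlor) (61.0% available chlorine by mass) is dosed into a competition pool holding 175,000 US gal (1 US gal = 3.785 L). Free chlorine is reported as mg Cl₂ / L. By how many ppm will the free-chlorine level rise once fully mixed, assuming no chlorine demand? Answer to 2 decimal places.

5.48 ppm

Volume: 175,000 US gal × 3.785 L/gal = 662,375 L.
Available chlorine delivered: 5950 g × 0.61 = 3630 g as Cl₂.
Concentration rise: 3630 g / 662,375 L = 5.48 mg/L = 5.48 ppm.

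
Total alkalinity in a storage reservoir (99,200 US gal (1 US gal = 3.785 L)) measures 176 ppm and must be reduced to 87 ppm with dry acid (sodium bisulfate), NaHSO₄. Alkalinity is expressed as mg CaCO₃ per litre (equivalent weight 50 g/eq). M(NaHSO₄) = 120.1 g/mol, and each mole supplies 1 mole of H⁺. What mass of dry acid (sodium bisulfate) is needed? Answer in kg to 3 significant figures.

Volume: 99,200 US gal × 3.785 L/gal = 375,472 L.
Alkalinity to neutralize: (176 − 87) = 89 mg/L as CaCO₃ × 375,472 L = 33,420 g as CaCO₃.
Equivalents of H⁺ required: 33,420 ÷ 50 g/eq = 668.3 eq = 668.3 mol NaHSO₄.
Mass of NaHSO₄: 668.3 × 120.1 = 80,270 g.

80.3 kg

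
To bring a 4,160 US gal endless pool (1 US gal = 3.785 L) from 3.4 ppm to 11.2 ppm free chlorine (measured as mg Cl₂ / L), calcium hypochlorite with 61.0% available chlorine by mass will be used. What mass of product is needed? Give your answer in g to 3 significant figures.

201 g

Volume: 4,160 US gal × 3.785 L/gal = 15,746 L.
Chlorine deficit: 11.2 − 3.4 = 7.8 ppm = 7.8 mg/L as Cl₂.
Cl₂ equivalent needed: 7.8 mg/L × 15,746 L = 122,800 mg = 122.8 g.
Product at 61.0% available chlorine: 122.8 / 0.61 = 201.3 g.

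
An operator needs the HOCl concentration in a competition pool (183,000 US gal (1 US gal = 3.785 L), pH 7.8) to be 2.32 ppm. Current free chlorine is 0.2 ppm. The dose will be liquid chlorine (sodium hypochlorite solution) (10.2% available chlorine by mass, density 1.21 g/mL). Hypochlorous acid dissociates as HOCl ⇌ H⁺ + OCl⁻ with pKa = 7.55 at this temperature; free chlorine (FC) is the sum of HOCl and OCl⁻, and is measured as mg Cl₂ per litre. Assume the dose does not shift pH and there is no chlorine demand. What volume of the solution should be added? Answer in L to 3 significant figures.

35.1 L

Volume: 183,000 US gal × 3.785 L/gal = 692,655 L.
[OCl⁻]/[HOCl] = 10^(pH − pKa) = 10^(7.8 − 7.55) = 1.778; fraction as HOCl = 1/(1 + 1.778) = 0.3599.
Free chlorine required for 2.32 ppm HOCl: 2.32 / 0.3599 = 6.446 ppm.
FC to add: 6.446 − 0.2 = 6.246 mg/L as Cl₂.
Cl₂ equivalent: 6.246 mg/L × 692,655 L = 4326 g.
Product at 10.2% available Cl: 4326 / 0.102 = 42,410 g.
Volume: 42,410 g ÷ 1.21 g/mL = 35,050 mL.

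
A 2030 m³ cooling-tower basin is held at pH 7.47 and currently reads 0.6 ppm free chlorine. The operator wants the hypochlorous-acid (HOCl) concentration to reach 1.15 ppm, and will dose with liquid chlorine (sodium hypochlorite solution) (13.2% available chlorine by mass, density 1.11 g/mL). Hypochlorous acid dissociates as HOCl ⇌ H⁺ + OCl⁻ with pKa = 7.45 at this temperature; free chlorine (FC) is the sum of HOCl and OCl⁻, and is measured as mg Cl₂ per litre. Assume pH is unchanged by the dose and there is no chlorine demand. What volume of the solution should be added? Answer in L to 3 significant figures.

24.3 L

Volume: 2030 m³ = 2,030,000 L.
[OCl⁻]/[HOCl] = 10^(pH − pKa) = 10^(7.47 − 7.45) = 1.047; fraction as HOCl = 1/(1 + 1.047) = 0.4885.
Free chlorine required for 1.15 ppm HOCl: 1.15 / 0.4885 = 2.354 ppm.
FC to add: 2.354 − 0.6 = 1.754 mg/L as Cl₂.
Cl₂ equivalent: 1.754 mg/L × 2,030,000 L = 3561 g.
Product at 13.2% available Cl: 3561 / 0.132 = 26,980 g.
Volume: 26,980 g ÷ 1.11 g/mL = 24,300 mL.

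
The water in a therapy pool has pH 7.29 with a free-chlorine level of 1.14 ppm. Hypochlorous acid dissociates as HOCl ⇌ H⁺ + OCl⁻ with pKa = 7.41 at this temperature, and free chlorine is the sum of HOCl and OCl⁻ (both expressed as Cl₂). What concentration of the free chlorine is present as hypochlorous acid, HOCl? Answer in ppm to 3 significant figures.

[OCl⁻]/[HOCl] = 10^(pH − pKa) = 10^(7.29 − 7.41) = 10^-0.12 = 0.7586.
Fraction as HOCl = 1 / (1 + 0.7586) = 0.5686.
HOCl = 0.5686 × 1.14 ppm = 0.6483 ppm.

0.648 ppm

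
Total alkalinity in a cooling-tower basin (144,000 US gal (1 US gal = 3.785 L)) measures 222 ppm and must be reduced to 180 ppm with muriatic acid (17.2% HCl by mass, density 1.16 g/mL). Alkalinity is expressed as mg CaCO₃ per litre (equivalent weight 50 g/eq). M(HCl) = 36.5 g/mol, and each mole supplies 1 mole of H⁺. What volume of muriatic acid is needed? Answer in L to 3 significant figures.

Volume: 144,000 US gal × 3.785 L/gal = 545,040 L.
Alkalinity to neutralize: (222 − 180) = 42 mg/L as CaCO₃ × 545,040 L = 22,890 g as CaCO₃.
Equivalents of H⁺ required: 22,890 ÷ 50 g/eq = 457.8 eq = 457.8 mol HCl.
Mass of HCl: 457.8 × 36.5 = 16,710 g.
Mass of 17.2% solution: 16,710 / 0.172 = 97,160 g.
Volume: 97,160 g ÷ 1.16 g/mL = 83,760 mL.

83.8 L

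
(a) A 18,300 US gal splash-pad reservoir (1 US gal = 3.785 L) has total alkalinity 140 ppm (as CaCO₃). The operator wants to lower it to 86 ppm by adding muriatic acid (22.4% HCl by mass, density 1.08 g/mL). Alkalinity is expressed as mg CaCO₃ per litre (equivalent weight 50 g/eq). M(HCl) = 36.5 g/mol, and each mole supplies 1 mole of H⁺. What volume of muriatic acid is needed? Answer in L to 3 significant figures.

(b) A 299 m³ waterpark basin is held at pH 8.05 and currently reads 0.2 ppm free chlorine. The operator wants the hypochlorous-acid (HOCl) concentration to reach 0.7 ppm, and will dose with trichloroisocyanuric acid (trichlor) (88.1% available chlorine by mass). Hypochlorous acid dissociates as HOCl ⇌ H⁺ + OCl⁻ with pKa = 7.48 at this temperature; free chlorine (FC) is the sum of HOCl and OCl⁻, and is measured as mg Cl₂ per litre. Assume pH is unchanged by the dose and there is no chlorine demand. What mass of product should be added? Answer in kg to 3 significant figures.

(a) 11.3 L; (b) 1.05 kg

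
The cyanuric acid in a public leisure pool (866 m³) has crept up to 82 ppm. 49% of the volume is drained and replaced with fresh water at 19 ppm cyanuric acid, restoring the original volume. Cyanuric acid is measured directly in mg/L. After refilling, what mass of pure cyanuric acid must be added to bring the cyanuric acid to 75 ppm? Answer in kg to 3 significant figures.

20.7 kg

Volume: 866 m³ = 866,000 L.
After draining 49% and refilling: 82 × 0.51 + 19 × 0.49 = 51.13 ppm.
Deficit to target: 75 − 51.13 = 23.87 mg/L.
Mass: 23.87 mg/L × 866,000 L = 20,670 g cyanuric acid.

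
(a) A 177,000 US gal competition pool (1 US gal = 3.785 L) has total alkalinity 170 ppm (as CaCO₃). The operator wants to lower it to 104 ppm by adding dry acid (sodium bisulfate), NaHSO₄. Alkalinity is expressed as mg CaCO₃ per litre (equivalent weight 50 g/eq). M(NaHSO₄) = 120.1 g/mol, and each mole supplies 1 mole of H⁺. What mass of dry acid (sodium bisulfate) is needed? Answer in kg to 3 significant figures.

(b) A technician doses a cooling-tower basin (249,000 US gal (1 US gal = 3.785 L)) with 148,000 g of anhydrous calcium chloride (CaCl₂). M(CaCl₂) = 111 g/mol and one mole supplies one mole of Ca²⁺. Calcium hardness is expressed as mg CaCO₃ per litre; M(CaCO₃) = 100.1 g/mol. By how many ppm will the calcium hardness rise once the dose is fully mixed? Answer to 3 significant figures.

(a) Volume: 177,000 US gal × 3.785 L/gal = 669,945 L.
(a) Alkalinity to neutralize: (170 − 104) = 66 mg/L as CaCO₃ × 669,945 L = 44,220 g as CaCO₃.
(a) Equivalents of H⁺ required: 44,220 ÷ 50 g/eq = 884.3 eq = 884.3 mol NaHSO₄.
(a) Mass of NaHSO₄: 884.3 × 120.1 = 106,200 g.

(b) Volume: 249,000 US gal × 3.785 L/gal = 942,465 L.
(b) Moles of Ca²⁺: 148,000 g ÷ 111 g/mol = 1333 mol.
(b) As CaCO₃: 1333 mol × 100.1 g/mol = 133,500 g.
(b) Rise: 133,500 g / 942,465 L × 1000 = 141.6 mg/L.

(a) 106 kg; (b) 142 ppm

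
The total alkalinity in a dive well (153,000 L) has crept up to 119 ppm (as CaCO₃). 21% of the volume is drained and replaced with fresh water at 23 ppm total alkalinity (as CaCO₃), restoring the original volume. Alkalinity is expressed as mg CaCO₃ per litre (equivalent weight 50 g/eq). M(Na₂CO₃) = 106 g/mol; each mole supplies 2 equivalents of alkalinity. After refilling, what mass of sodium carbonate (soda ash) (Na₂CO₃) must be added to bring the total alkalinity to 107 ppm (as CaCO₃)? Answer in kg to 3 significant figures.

After draining 21% and refilling: 119 × 0.79 + 23 × 0.21 = 98.84 ppm.
Deficit to target: 107 − 98.84 = 8.16 mg/L.
As CaCO₃: 8.16 mg/L × 153,000 L = 1248 g; ÷ 50 g/eq ÷ 2 = 12.48 mol Na₂CO₃.
Mass: 12.48 × 106 = 1323 g.

1.32 kg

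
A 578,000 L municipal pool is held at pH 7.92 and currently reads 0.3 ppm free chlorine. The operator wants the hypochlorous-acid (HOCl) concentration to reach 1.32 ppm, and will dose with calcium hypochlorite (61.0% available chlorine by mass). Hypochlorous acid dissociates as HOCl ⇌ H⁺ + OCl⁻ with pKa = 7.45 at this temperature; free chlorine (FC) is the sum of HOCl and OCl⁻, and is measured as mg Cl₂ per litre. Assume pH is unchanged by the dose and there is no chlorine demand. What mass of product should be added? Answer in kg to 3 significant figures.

4.66 kg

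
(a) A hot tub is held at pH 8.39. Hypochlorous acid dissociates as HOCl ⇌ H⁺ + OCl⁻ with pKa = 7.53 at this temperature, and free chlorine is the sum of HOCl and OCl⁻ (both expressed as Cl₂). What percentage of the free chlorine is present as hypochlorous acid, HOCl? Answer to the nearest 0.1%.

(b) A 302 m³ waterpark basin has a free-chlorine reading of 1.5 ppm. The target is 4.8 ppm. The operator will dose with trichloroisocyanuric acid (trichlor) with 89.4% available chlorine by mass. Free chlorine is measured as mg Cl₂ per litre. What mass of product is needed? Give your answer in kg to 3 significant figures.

(a) [OCl⁻]/[HOCl] = 10^(pH − pKa) = 10^(8.39 − 7.53) = 10^0.86 = 7.244.
(a) Fraction as HOCl = 1 / (1 + 7.244) = 0.1213.

(b) Volume: 302 m³ = 302,000 L.
(b) Chlorine deficit: 4.8 − 1.5 = 3.3 ppm = 3.3 mg/L as Cl₂.
(b) Cl₂ equivalent needed: 3.3 mg/L × 302,000 L = 996,600 mg = 996.6 g.
(b) Product at 89.4% available chlorine: 996.6 / 0.894 = 1115 g.

(a) 12.1%; (b) 1.11 kg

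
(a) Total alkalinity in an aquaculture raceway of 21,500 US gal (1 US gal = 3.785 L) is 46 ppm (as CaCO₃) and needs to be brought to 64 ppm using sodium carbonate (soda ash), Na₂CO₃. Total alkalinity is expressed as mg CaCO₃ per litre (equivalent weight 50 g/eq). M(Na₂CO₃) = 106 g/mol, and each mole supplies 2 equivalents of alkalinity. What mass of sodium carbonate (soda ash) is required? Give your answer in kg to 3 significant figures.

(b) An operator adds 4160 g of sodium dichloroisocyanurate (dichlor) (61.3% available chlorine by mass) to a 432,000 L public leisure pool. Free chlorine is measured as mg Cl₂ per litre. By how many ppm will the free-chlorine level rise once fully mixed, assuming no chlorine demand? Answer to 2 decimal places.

(a) Volume: 21,500 US gal × 3.785 L/gal = 81,378 L.
(a) Alkalinity to add: (64 − 46) = 18 mg/L as CaCO₃ × 81,378 L = 1465 g as CaCO₃.
(a) Equivalents: 1465 g ÷ 50 g/eq = 29.3 eq.
(a) Each mole of Na₂CO₃ supplies 2 eq, so 29.3 / 2 = 14.65 mol.
(a) Mass: 14.65 mol × 106 g/mol = 1553 g.

(b) Available chlorine delivered: 4160 g × 0.613 = 2550 g as Cl₂.
(b) Concentration rise: 2550 g / 432,000 L = 5.903 mg/L = 5.90 ppm.

(a) 1.55 kg; (b) 5.90 ppm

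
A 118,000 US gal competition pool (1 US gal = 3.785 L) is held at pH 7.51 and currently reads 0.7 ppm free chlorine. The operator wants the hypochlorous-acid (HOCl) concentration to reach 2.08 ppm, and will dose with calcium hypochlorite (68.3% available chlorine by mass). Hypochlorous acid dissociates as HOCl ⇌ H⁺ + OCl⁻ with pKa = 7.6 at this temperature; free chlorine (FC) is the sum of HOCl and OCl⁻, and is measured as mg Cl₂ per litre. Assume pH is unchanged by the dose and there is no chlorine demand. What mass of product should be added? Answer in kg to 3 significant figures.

2.01 kg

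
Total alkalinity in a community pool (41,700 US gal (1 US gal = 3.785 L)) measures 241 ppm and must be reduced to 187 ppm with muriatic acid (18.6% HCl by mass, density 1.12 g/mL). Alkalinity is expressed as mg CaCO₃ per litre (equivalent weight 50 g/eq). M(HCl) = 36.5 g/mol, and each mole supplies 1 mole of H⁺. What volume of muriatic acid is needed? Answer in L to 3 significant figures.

Volume: 41,700 US gal × 3.785 L/gal = 157,834 L.
Alkalinity to neutralize: (241 − 187) = 54 mg/L as CaCO₃ × 157,834 L = 8523 g as CaCO₃.
Equivalents of H⁺ required: 8523 ÷ 50 g/eq = 170.5 eq = 170.5 mol HCl.
Mass of HCl: 170.5 × 36.5 = 6222 g.
Mass of 18.6% solution: 6222 / 0.186 = 33,450 g.
Volume: 33,450 g ÷ 1.12 g/mL = 29,870 mL.

29.9 L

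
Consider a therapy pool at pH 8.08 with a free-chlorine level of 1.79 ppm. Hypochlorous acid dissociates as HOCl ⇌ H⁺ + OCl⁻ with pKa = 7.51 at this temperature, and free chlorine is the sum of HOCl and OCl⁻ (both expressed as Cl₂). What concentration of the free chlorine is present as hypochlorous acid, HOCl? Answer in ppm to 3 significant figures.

[OCl⁻]/[HOCl] = 10^(pH − pKa) = 10^(8.08 − 7.51) = 10^0.57 = 3.715.
Fraction as HOCl = 1 / (1 + 3.715) = 0.2121.
HOCl = 0.2121 × 1.79 ppm = 0.3796 ppm.

0.380 ppm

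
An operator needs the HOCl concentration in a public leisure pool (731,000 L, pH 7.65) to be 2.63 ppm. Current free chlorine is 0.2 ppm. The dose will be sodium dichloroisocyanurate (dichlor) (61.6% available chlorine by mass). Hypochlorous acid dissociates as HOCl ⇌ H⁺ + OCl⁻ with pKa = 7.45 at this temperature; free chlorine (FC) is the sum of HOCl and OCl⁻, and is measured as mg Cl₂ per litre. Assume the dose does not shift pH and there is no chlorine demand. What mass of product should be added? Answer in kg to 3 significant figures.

[OCl⁻]/[HOCl] = 10^(pH − pKa) = 10^(7.65 − 7.45) = 1.585; fraction as HOCl = 1/(1 + 1.585) = 0.3869.
Free chlorine required for 2.63 ppm HOCl: 2.63 / 0.3869 = 6.798 ppm.
FC to add: 6.798 − 0.2 = 6.598 mg/L as Cl₂.
Cl₂ equivalent: 6.598 mg/L × 731,000 L = 4823 g.
Product at 61.6% available Cl: 4823 / 0.616 = 7830 g.

7.83 kg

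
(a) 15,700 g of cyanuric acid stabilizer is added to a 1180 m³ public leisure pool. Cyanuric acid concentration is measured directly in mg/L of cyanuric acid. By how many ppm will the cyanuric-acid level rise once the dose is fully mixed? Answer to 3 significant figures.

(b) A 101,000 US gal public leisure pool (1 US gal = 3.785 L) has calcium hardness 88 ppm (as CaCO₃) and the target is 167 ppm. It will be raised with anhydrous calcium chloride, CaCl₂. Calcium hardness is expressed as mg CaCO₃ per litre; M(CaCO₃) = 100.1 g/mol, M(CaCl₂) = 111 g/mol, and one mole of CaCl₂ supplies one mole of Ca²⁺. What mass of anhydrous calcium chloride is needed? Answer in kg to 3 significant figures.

(a) Volume: 1180 m³ = 1,180,000 L.
(a) Rise: 15,700 g / 1,180,000 L × 1000 = 13.31 mg/L.

(b) Volume: 101,000 US gal × 3.785 L/gal = 382,285 L.
(b) Hardness to add: (167 − 88) = 79 mg/L as CaCO₃ × 382,285 L = 30,200 g as CaCO₃.
(b) Moles of Ca²⁺ (1 mol Ca²⁺ ≡ 1 mol CaCO₃): 30,200 / 100.1 g/mol = 301.7 mol.
(b) Mass of CaCl₂: 301.7 × 111 = 33,490 g.

(a) 13.3 ppm; (b) 33.5 kg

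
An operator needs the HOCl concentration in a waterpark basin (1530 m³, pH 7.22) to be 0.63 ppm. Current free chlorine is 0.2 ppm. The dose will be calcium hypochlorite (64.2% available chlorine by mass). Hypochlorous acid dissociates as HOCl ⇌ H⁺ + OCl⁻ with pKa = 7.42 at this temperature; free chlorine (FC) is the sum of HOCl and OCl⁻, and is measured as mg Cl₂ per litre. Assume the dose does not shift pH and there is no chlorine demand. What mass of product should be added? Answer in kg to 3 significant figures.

1.97 kg

Volume: 1530 m³ = 1,530,000 L.
[OCl⁻]/[HOCl] = 10^(pH − pKa) = 10^(7.22 − 7.42) = 0.631; fraction as HOCl = 1/(1 + 0.631) = 0.6131.
Free chlorine required for 0.63 ppm HOCl: 0.63 / 0.6131 = 1.028 ppm.
FC to add: 1.028 − 0.2 = 0.8275 mg/L as Cl₂.
Cl₂ equivalent: 0.8275 mg/L × 1,530,000 L = 1266 g.
Product at 64.2% available Cl: 1266 / 0.642 = 1972 g.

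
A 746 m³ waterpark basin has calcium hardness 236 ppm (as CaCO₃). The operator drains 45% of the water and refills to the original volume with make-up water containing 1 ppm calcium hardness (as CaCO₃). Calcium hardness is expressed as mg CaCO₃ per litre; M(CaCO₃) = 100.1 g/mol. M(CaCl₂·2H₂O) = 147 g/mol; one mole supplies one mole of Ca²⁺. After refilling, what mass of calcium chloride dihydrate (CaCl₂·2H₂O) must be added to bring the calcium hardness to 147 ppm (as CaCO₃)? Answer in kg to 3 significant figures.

18.4 kg

Volume: 746 m³ = 746,000 L.
After draining 45% and refilling: 236 × 0.55 + 1 × 0.45 = 130.25 ppm.
Deficit to target: 147 − 130.25 = 16.75 mg/L.
As CaCO₃: 16.75 mg/L × 746,000 L = 12,500 g; ÷ 100.1 = 124.8 mol Ca²⁺.
Mass: 124.8 × 147 = 18,350 g.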